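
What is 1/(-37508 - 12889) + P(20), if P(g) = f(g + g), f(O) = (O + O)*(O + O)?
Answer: 322540799/50397 ≈ 6400.0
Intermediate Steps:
f(O) = 4*O**2 (f(O) = (2*O)*(2*O) = 4*O**2)
P(g) = 16*g**2 (P(g) = 4*(g + g)**2 = 4*(2*g)**2 = 4*(4*g**2) = 16*g**2)
1/(-37508 - 12889) + P(20) = 1/(-37508 - 12889) + 16*20**2 = 1/(-50397) + 16*400 = -1/50397 + 6400 = 322540799/50397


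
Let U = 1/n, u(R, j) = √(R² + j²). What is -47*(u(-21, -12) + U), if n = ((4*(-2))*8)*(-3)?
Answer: -47/192 - 141*√65 ≈ -1137.0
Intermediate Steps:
n = 192 (n = -8*8*(-3) = -64*(-3) = 192)
U = 1/192 ≈ 0.0052083
-47*(u(-21, -12) + U) = -47*(√((-21)² + (-12)²) + 1/192) = -47*(√(441 + 144) + 1/192) = -47*(√585 + 1/192) = -47*(3*√65 + 1/192) = -47*(1/192 + 3*√65) = -47/192 - 141*√65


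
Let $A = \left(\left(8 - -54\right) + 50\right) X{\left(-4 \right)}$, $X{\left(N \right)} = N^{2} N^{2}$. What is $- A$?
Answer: $-28672$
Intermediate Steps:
$X{\left(N \right)} = N^{4}$
$A = 28672$ ($A = \left(\left(8 - -54\right) + 50\right) \left(-4\right)^{4} = \left(\left(8 + 54\right) + 50\right) 256 = \left(62 + 50\right) 256 = 112 \cdot 256 = 28672$)
$- A = \left(-1\right) 28672 = -28672$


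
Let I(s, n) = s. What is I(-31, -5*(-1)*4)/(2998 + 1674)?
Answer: -31/4672 ≈ -0.0066353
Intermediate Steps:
I(-31, -5*(-1)*4)/(2998 + 1674) = -31/(2998 + 1674) = -31/4672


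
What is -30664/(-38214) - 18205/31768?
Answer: 12656731/55181016 ≈ 0.22937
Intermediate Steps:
-30664/(-38214) - 18205/31768 = -30664*(-1/38214) - 18205*1/31768 = 15332/19107 - 1655/2888 = 12656731/55181016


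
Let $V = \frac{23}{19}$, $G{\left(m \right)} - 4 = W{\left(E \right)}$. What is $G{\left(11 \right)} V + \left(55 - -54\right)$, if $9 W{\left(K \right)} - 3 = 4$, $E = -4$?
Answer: $\frac{19628}{171} \approx 114.78$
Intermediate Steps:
$W{\left(K \right)} = \frac{7}{9}$ ($W{\left(K \right)} = \frac{1}{3} + \frac{1}{9} \cdot 4 = \frac{1}{3} + \frac{4}{9} = \frac{7}{9}$)
$G{\left(m \right)} = \frac{43}{9}$ ($G{\left(m \right)} = 4 + \frac{7}{9} = \frac{43}{9}$)
$V = \frac{23}{19}$ ($V = 23 \cdot \frac{1}{19} = \frac{23}{19} \approx 1.2105$)
$G{\left(11 \right)} V + \left(55 - -54\right) = \frac{43}{9} \cdot \frac{23}{19} + \left(55 - -54\right) = \frac{989}{171} + \left(55 + 54\right) = \frac{989}{171} + 109 = \frac{19628}{171}$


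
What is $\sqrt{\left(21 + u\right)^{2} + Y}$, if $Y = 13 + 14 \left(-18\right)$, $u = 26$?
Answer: $\sqrt{1970} \approx 44.385$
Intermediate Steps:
$Y = -239$ ($Y = 13 - 252 = -239$)
$\sqrt{\left(21 + u\right)^{2} + Y} = \sqrt{\left(21 + 26\right)^{2} - 239} = \sqrt{47^{2} - 239} = \sqrt{2209 - 239} = \sqrt{1970}$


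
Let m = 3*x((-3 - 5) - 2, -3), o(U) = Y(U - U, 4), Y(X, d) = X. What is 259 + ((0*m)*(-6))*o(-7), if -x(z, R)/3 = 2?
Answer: 259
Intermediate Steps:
x(z, R) = -6 (x(z, R) = -3*2 = -6)
o(U) = 0 (o(U) = U - U = 0)
m = -18 (m = 3*(-6) = -18)
259 + ((0*m)*(-6))*o(-7) = 259 + ((0*(-18))*(-6))*0 = 259 + (0*(-6))*0 = 259 + 0*0 = 259 + 0 = 259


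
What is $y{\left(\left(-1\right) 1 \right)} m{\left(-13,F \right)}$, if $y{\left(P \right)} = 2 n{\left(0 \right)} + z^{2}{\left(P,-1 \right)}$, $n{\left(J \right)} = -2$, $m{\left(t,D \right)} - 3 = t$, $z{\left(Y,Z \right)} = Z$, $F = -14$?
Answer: $30$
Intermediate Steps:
$m{\left(t,D \right)} = 3 + t$
$y{\left(P \right)} = -3$ ($y{\left(P \right)} = 2 \left(-2\right) + \left(-1\right)^{2} = -4 + 1 = -3$)
$y{\left(\left(-1\right) 1 \right)} m{\left(-13,F \right)} = - 3 \left(3 - 13\right) = \left(-3\right) \left(-10\right) = 30$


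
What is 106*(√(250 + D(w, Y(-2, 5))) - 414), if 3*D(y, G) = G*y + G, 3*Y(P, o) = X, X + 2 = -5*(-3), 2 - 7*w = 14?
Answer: -43884 + 106*√109795/21 ≈ -42211.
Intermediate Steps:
w = -12/7 (w = 2/7 - ⅐*14 = 2/7 - 2 = -12/7 ≈ -1.7143)
X = 13 (X = -2 - 5*(-3) = -2 + 15 = 13)
Y(P, o) = 13/3 (Y(P, o) = (⅓)*13 = 13/3)
D(y, G) = G/3 + G*y/3 (D(y, G) = (G*y + G)/3 = (G + G*y)/3 = G/3 + G*y/3)
106*(√(250 + D(w, Y(-2, 5))) - 414) = 106*(√(250 + (⅓)*(13/3)*(1 - 12/7)) - 414) = 106*(√(250 + (⅓)*(13/3)*(-5/7)) - 414) = 106*(√(250 - 65/63) - 414) = 106*(√(15685/63) - 414) = 106*(√109795/21 - 414) = 106*(-414 + √109795/21) = -43884 + 106*√109795/21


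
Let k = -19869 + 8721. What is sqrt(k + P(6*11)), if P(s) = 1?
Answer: I*sqrt(11147) ≈ 105.58*I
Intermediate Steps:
k = -11148
sqrt(k + P(6*11)) = sqrt(-11148 + 1) = sqrt(-11147) = I*sqrt(11147)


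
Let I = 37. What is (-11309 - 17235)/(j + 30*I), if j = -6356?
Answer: 14272/2623 ≈ 5.4411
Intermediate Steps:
(-11309 - 17235)/(j + 30*I) = (-11309 - 17235)/(-6356 + 30*37) = -28544/(-6356 + 1110) = -28544/(-5246) = -28544*(-1/5246) = 14272/2623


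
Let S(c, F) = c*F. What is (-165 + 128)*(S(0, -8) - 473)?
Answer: 17501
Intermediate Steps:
S(c, F) = F*c
(-165 + 128)*(S(0, -8) - 473) = (-165 + 128)*(-8*0 - 473) = -37*(0 - 473) = -37*(-473) = 17501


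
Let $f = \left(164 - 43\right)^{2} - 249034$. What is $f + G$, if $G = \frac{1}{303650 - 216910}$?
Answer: $- \frac{20331248819}{86740} \approx -2.3439 \cdot 10^{5}$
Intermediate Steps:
$f = -234393$ ($f = 121^{2} - 249034 = 14641 - 249034 = -234393$)
$G = \frac{1}{86740} \approx 1.1529 \cdot 10^{-5}$
$f + G = -234393 + \frac{1}{86740} = - \frac{20331248819}{86740}$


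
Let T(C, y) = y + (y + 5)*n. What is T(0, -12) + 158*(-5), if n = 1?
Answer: -809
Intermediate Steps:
T(C, y) = 5 + 2*y (T(C, y) = y + (y + 5)*1 = y + (5 + y)*1 = y + (5 + y) = 5 + 2*y)
T(0, -12) + 158*(-5) = (5 + 2*(-12)) + 158*(-5) = (5 - 24) - 790 = -19 - 790 = -809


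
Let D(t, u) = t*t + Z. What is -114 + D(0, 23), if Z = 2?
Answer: -112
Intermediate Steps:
D(t, u) = 2 + t² (D(t, u) = t*t + 2 = t² + 2 = 2 + t²)
-114 + D(0, 23) = -114 + (2 + 0²) = -114 + (2 + 0) = -114 + 2 = -112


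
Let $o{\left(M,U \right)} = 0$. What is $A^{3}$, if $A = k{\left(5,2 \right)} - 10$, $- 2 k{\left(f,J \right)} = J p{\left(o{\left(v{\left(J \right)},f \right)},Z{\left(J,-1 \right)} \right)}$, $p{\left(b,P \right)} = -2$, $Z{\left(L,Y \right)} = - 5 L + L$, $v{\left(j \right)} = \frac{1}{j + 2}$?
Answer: $-512$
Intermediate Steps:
$v{\left(j \right)} = \frac{1}{2 + j}$
$Z{\left(L,Y \right)} = - 4 L$
$k{\left(f,J \right)} = J$ ($k{\left(f,J \right)} = - \frac{J \left(-2\right)}{2} = - \frac{\left(-2\right) J}{2} = J$)
$A = -8$ ($A = 2 - 10 = -8$)
$A^{3} = \left(-8\right)^{3} = -512$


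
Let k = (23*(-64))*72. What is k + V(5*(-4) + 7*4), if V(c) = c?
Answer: -105976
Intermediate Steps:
k = -105984 (k = -1472*72 = -105984)
k + V(5*(-4) + 7*4) = -105984 + (5*(-4) + 7*4) = -105984 + (-20 + 28) = -105984 + 8 = -105976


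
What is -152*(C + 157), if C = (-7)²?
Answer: -31312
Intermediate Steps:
C = 49
-152*(C + 157) = -152*(49 + 157) = -152*206 = -31312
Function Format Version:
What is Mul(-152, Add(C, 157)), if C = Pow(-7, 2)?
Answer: -31312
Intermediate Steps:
C = 49
Mul(-152, Add(C, 157)) = Mul(-152, Add(49, 157)) = Mul(-152, 206) = -31312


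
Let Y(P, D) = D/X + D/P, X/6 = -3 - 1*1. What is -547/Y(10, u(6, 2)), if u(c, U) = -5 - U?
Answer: 65640/49 ≈ 1339.6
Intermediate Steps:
X = -24 (X = 6*(-3 - 1*1) = 6*(-3 - 1) = 6*(-4) = -24)
Y(P, D) = -D/24 + D/P (Y(P, D) = D/(-24) + D/P = D*(-1/24) + D/P = -D/24 + D/P)
-547/Y(10, u(6, 2)) = -547/(-(-5 - 1*2)/24 + (-5 - 1*2)/10) = -547/(-(-5 - 2)/24 + (-5 - 2)*(1/10)) = -547/(-1/24*(-7) - 7*1/10) = -547/(7/24 - 7/10) = -547/(-49/120) = -547*(-120/49) = 65640/49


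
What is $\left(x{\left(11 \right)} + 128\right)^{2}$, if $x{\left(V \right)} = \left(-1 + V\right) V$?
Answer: $56644$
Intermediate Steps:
$x{\left(V \right)} = V \left(-1 + V\right)$
$\left(x{\left(11 \right)} + 128\right)^{2} = \left(11 \left(-1 + 11\right) + 128\right)^{2} = \left(11 \cdot 10 + 128\right)^{2} = \left(110 + 128\right)^{2} = 238^{2} = 56644$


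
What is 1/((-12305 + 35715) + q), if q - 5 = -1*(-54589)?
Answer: 1/78004 ≈ 1.2820e-5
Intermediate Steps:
q = 54594 (q = 5 - 1*(-54589) = 5 + 54589 = 54594)
1/((-12305 + 35715) + q) = 1/((-12305 + 35715) + 54594) = 1/(23410 + 54594) = 1/78004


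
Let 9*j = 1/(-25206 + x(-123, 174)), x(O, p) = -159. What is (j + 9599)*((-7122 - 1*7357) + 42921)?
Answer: 62325174001588/228285 ≈ 2.7301e+8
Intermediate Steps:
j = -1/228285 (j = 1/(9*(-25206 - 159)) = (⅑)/(-25365) = (⅑)*(-1/25365) = -1/228285 ≈ -4.3805e-6)
(j + 9599)*((-7122 - 1*7357) + 42921) = (-1/228285 + 9599)*((-7122 - 1*7357) + 42921) = 2191307714*((-7122 - 7357) + 42921)/228285 = 2191307714*(-14479 + 42921)/228285 = (2191307714/228285)*28442 = 62325174001588/228285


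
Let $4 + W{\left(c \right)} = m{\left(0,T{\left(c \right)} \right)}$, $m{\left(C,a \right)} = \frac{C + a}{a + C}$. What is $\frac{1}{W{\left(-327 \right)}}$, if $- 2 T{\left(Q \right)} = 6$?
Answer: $- \frac{1}{3} \approx -0.33333$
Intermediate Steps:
$T{\left(Q \right)} = -3$ ($T{\left(Q \right)} = \left(- \frac{1}{2}\right) 6 = -3$)
$m{\left(C,a \right)} = 1$ ($m{\left(C,a \right)} = \frac{C + a}{C + a} = 1$)
$W{\left(c \right)} = -3$ ($W{\left(c \right)} = -4 + 1 = -3$)
$\frac{1}{W{\left(-327 \right)}} = \frac{1}{-3} = - \frac{1}{3}$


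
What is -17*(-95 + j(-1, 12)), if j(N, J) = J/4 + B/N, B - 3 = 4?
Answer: 1683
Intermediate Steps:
B = 7 (B = 3 + 4 = 7)
j(N, J) = 7/N + J/4 (j(N, J) = J/4 + 7/N = 7/N + J/4)
-17*(-95 + j(-1, 12)) = -17*(-95 + (7/(-1) + (¼)*12)) = -17*(-95 + (7*(-1) + 3)) = -17*(-95 + (-7 + 3)) = -17*(-95 - 4) = -17*(-99) = 1683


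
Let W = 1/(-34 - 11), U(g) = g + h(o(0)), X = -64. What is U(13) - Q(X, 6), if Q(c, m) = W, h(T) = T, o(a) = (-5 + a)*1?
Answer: 361/45 ≈ 8.0222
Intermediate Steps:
o(a) = -5 + a
U(g) = -5 + g (U(g) = g + (-5 + 0) = g - 5 = -5 + g)
W = -1/45 (W = 1/(-45) = -1/45 ≈ -0.022222)
Q(c, m) = -1/45
U(13) - Q(X, 6) = (-5 + 13) - 1*(-1/45) = 8 + 1/45 = 361/45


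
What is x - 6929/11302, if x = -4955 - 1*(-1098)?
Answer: -43598743/11302 ≈ -3857.6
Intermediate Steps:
x = -3857 (x = -4955 + 1098 = -3857)
x - 6929/11302 = -3857 - 6929/11302 = -43598743/11302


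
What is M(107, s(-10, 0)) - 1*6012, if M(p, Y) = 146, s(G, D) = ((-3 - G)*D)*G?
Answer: -5866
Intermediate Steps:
s(G, D) = D*G*(-3 - G) (s(G, D) = (D*(-3 - G))*G = D*G*(-3 - G))
M(107, s(-10, 0)) - 1*6012 = 146 - 1*6012 = 146 - 6012 = -5866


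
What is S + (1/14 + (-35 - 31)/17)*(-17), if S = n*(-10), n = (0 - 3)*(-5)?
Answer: -1193/14 ≈ -85.214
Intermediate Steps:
n = 15 (n = -3*(-5) = 15)
S = -150 (S = 15*(-10) = -150)
S + (1/14 + (-35 - 31)/17)*(-17) = -150 + (1/14 + (-35 - 31)/17)*(-17) = -150 + (1*(1/14) - 66*1/17)*(-17) = -150 + (1/14 - 66/17)*(-17) = -150 - 907/238*(-17) = -150 + 907/14 = -1193/14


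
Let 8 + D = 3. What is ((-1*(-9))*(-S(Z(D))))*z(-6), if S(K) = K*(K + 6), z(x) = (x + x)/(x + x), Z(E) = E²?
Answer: -6975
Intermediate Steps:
D = -5 (D = -8 + 3 = -5)
z(x) = 1 (z(x) = (2*x)/((2*x)) = (2*x)*(1/(2*x)) = 1)
S(K) = K*(6 + K)
((-1*(-9))*(-S(Z(D))))*z(-6) = ((-1*(-9))*(-(-5)²*(6 + (-5)²)))*1 = (9*(-25*(6 + 25)))*1 = (9*(-25*31))*1 = (9*(-1*775))*1 = (9*(-775))*1 = -6975*1 = -6975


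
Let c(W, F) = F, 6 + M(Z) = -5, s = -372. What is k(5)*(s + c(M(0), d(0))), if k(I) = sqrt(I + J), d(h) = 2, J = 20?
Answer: -1850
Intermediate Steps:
M(Z) = -11 (M(Z) = -6 - 5 = -11)
k(I) = sqrt(20 + I) (k(I) = sqrt(I + 20) = sqrt(20 + I))
k(5)*(s + c(M(0), d(0))) = sqrt(20 + 5)*(-372 + 2) = sqrt(25)*(-370) = 5*(-370) = -1850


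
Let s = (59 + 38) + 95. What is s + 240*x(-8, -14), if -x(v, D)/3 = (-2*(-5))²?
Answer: -71808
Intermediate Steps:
x(v, D) = -300 (x(v, D) = -3*(-2*(-5))² = -3*10² = -3*100 = -300)
s = 192 (s = 97 + 95 = 192)
s + 240*x(-8, -14) = 192 + 240*(-300) = 192 - 72000 = -71808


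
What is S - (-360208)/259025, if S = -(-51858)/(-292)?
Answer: -6663668857/37817650 ≈ -176.21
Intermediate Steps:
S = -25929/146 (S = -(-51858)*(-1)/292 = -201*129/146 = -25929/146 ≈ -177.60)
S - (-360208)/259025 = -25929/146 - (-360208)/259025 = -25929/146 - 1*(-360208/259025) = -25929/146 + 360208/259025 = -6663668857/37817650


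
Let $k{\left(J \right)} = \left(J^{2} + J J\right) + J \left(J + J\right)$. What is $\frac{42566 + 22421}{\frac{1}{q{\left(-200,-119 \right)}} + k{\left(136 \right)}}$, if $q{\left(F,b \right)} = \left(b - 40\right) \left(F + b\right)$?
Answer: $\frac{3296205627}{3752542465} \approx 0.87839$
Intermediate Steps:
$q{\left(F,b \right)} = \left(-40 + b\right) \left(F + b\right)$
$k{\left(J \right)} = 4 J^{2}$ ($k{\left(J \right)} = \left(J^{2} + J^{2}\right) + J 2 J = 2 J^{2} + 2 J^{2} = 4 J^{2}$)
$\frac{42566 + 22421}{\frac{1}{q{\left(-200,-119 \right)}} + k{\left(136 \right)}} = \frac{42566 + 22421}{\frac{1}{\left(-119\right)^{2} - -8000 - -4760 - -23800} + 4 \cdot 136^{2}} = \frac{64987}{\frac{1}{14161 + 8000 + 4760 + 23800} + 4 \cdot 18496} = \frac{64987}{\frac{1}{50721} + 73984} = \frac{64987}{\frac{3752542465}{50721}} = 64987 \cdot \frac{50721}{3752542465} = \frac{3296205627}{3752542465}$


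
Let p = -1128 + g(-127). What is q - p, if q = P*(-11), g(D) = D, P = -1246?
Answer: 14961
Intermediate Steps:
q = 13706 (q = -1246*(-11) = 13706)
p = -1255 (p = -1128 - 127 = -1255)
q - p = 13706 - 1*(-1255) = 13706 + 1255 = 14961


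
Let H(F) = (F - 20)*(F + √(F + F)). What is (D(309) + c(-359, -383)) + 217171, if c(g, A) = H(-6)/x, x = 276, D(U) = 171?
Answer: 4998879/23 - 13*I*√3/69 ≈ 2.1734e+5 - 0.32633*I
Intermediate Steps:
H(F) = (-20 + F)*(F + √2*√F) (H(F) = (-20 + F)*(F + √(2*F)) = (-20 + F)*(F + √2*√F))
c(g, A) = 13/23 - 13*I*√3/69 (c(g, A) = ((-6)² - 20*(-6) + √2*(-6)^(3/2) - 20*√2*√(-6))/276 = (36 + 120 + √2*(-6*I*√6) - 20*√2*I*√6)*(1/276) = (36 + 120 - 12*I*√3 - 40*I*√3)*(1/276) = (156 - 52*I*√3)*(1/276) = 13/23 - 13*I*√3/69)
(D(309) + c(-359, -383)) + 217171 = (171 + (13/23 - 13*I*√3/69)) + 217171 = (3946/23 - 13*I*√3/69) + 217171 = 4998879/23 - 13*I*√3/69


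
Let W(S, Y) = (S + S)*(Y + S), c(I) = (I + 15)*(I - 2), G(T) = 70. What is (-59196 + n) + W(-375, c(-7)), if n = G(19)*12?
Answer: 276894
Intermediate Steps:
c(I) = (-2 + I)*(15 + I) (c(I) = (15 + I)*(-2 + I) = (-2 + I)*(15 + I))
n = 840 (n = 70*12 = 840)
W(S, Y) = 2*S*(S + Y) (W(S, Y) = (2*S)*(S + Y) = 2*S*(S + Y))
(-59196 + n) + W(-375, c(-7)) = (-59196 + 840) + 2*(-375)*(-375 + (-30 + (-7)² + 13*(-7))) = -58356 + 2*(-375)*(-375 + (-30 + 49 - 91)) = -58356 + 2*(-375)*(-375 - 72) = -58356 + 2*(-375)*(-447) = -58356 + 335250 = 276894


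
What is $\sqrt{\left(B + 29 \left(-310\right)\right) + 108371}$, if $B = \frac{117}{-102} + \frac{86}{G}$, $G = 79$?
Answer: $\frac{\sqrt{716993343374}}{2686} \approx 315.25$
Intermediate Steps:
$B = - \frac{157}{2686}$ ($B = \frac{117}{-102} + \frac{86}{79} = 117 \left(- \frac{1}{102}\right) + 86 \cdot \frac{1}{79} = - \frac{39}{34} + \frac{86}{79} = - \frac{157}{2686} \approx -0.058451$)
$\sqrt{\left(B + 29 \left(-310\right)\right) + 108371} = \sqrt{\left(- \frac{157}{2686} + 29 \left(-310\right)\right) + 108371} = \sqrt{\left(- \frac{157}{2686} - 8990\right) + 108371} = \sqrt{- \frac{24147297}{2686} + 108371} = \sqrt{\frac{266937209}{2686}} = \frac{\sqrt{716993343374}}{2686}$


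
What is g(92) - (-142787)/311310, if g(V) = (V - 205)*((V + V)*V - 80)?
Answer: -592679306653/311310 ≈ -1.9038e+6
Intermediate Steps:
g(V) = (-205 + V)*(-80 + 2*V**2) (g(V) = (-205 + V)*((2*V)*V - 80) = (-205 + V)*(2*V**2 - 80) = (-205 + V)*(-80 + 2*V**2))
g(92) - (-142787)/311310 = (16400 - 410*92**2 - 80*92 + 2*92**3) - (-142787)/311310 = (16400 - 410*8464 - 7360 + 2*778688) - (-142787)/311310 = (16400 - 3470240 - 7360 + 1557376) - 1*(-142787/311310) = -1903824 + 142787/311310 = -592679306653/311310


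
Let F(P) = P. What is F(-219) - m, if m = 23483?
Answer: -23702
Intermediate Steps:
F(-219) - m = -219 - 1*23483 = -219 - 23483 = -23702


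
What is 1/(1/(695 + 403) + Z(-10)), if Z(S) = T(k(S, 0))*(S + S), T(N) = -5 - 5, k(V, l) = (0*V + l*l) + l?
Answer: 1098/219601 ≈ 0.0050000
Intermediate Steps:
k(V, l) = l + l² (k(V, l) = (0 + l²) + l = l² + l = l + l²)
T(N) = -10
Z(S) = -20*S (Z(S) = -10*(S + S) = -20*S)
1/(1/(695 + 403) + Z(-10)) = 1/(1/(695 + 403) - 20*(-10)) = 1/(1/1098 + 200) = 1/(219601/1098) = 1098/219601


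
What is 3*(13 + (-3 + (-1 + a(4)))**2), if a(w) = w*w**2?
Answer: 10839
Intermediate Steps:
a(w) = w**3
3*(13 + (-3 + (-1 + a(4)))**2) = 3*(13 + (-3 + (-1 + 4**3))**2) = 3*(13 + (-3 + (-1 + 64))**2) = 3*(13 + (-3 + 63)**2) = 3*(13 + 60**2) = 3*(13 + 3600) = 3*3613 = 10839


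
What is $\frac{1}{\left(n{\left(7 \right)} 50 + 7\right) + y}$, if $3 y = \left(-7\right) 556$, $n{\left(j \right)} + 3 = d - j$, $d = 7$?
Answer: $- \frac{3}{4321} \approx -0.00069428$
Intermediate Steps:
$n{\left(j \right)} = 4 - j$ ($n{\left(j \right)} = -3 - \left(-7 + j\right) = 4 - j$)
$y = - \frac{3892}{3}$ ($y = \frac{\left(-7\right) 556}{3} = \frac{1}{3} \left(-3892\right) = - \frac{3892}{3} \approx -1297.3$)
$\frac{1}{\left(n{\left(7 \right)} 50 + 7\right) + y} = \frac{1}{\left(\left(4 - 7\right) 50 + 7\right) - \frac{3892}{3}} = \frac{1}{\left(\left(-3\right) 50 + 7\right) - \frac{3892}{3}} = \frac{1}{\left(-150 + 7\right) - \frac{3892}{3}} = \frac{1}{-143 - \frac{3892}{3}} = \frac{1}{- \frac{4321}{3}} = - \frac{3}{4321}$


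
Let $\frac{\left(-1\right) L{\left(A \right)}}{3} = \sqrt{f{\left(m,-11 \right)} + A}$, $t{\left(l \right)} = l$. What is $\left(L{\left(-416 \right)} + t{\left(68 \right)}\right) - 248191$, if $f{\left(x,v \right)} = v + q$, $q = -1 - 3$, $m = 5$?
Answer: $-248123 - 3 i \sqrt{431} \approx -2.4812 \cdot 10^{5} - 62.282 i$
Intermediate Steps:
$q = -4$ ($q = -1 - 3 = -4$)
$f{\left(x,v \right)} = -4 + v$ ($f{\left(x,v \right)} = v - 4 = -4 + v$)
$L{\left(A \right)} = - 3 \sqrt{-15 + A}$ ($L{\left(A \right)} = - 3 \sqrt{\left(-4 - 11\right) + A} = - 3 \sqrt{-15 + A}$)
$\left(L{\left(-416 \right)} + t{\left(68 \right)}\right) - 248191 = \left(- 3 \sqrt{-15 - 416} + 68\right) - 248191 = \left(- 3 \sqrt{-431} + 68\right) - 248191 = \left(- 3 i \sqrt{431} + 68\right) - 248191 = \left(68 - 3 i \sqrt{431}\right) - 248191 = -248123 - 3 i \sqrt{431}$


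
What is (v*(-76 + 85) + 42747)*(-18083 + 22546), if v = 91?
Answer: 194435058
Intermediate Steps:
(v*(-76 + 85) + 42747)*(-18083 + 22546) = (91*(-76 + 85) + 42747)*(-18083 + 22546) = (91*9 + 42747)*4463 = (819 + 42747)*4463 = 43566*4463 = 194435058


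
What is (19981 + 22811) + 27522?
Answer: 70314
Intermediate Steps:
(19981 + 22811) + 27522 = 42792 + 27522 = 70314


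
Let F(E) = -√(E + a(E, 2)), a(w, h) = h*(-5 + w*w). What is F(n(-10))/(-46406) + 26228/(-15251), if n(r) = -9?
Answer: -26228/15251 + √143/46406 ≈ -1.7195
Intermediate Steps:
a(w, h) = h*(-5 + w²)
F(E) = -√(-10 + E + 2*E²) (F(E) = -√(E + 2*(-5 + E²)) = -√(E + (-10 + 2*E²)) = -√(-10 + E + 2*E²))
F(n(-10))/(-46406) + 26228/(-15251) = -√(-10 - 9 + 2*(-9)²)/(-46406) + 26228/(-15251) = -√(-10 - 9 + 2*81)*(-1/46406) + 26228*(-1/15251) = -√(-10 - 9 + 162)*(-1/46406) - 26228/15251 = -√143*(-1/46406) - 26228/15251 = √143/46406 - 26228/15251 = -26228/15251 + √143/46406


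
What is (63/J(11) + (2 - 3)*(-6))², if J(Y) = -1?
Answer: 3249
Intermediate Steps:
(63/J(11) + (2 - 3)*(-6))² = (63/(-1) + (2 - 3)*(-6))² = (63*(-1) - 1*(-6))² = (-63 + 6)² = (-57)² = 3249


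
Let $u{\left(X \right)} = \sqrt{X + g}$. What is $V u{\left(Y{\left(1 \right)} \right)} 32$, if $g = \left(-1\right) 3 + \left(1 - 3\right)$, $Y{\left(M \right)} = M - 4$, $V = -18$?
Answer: $- 1152 i \sqrt{2} \approx - 1629.2 i$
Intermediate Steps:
$Y{\left(M \right)} = -4 + M$
$g = -5$ ($g = -3 + \left(1 - 3\right) = -3 - 2 = -5$)
$u{\left(X \right)} = \sqrt{-5 + X}$ ($u{\left(X \right)} = \sqrt{X - 5} = \sqrt{-5 + X}$)
$V u{\left(Y{\left(1 \right)} \right)} 32 = - 18 \sqrt{-5 + \left(-4 + 1\right)} 32 = - 18 \sqrt{-5 - 3} \cdot 32 = - 18 \sqrt{-8} \cdot 32 = - 18 \cdot 2 i \sqrt{2} \cdot 32 = - 36 i \sqrt{2} \cdot 32 = - 1152 i \sqrt{2}$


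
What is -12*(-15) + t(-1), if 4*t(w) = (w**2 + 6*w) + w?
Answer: 357/2 ≈ 178.50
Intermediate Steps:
t(w) = w**2/4 + 7*w/4 (t(w) = ((w**2 + 6*w) + w)/4 = (w**2 + 7*w)/4 = w**2/4 + 7*w/4)
-12*(-15) + t(-1) = -12*(-15) + (1/4)*(-1)*(7 - 1) = 180 + (1/4)*(-1)*6 = 180 - 3/2 = 357/2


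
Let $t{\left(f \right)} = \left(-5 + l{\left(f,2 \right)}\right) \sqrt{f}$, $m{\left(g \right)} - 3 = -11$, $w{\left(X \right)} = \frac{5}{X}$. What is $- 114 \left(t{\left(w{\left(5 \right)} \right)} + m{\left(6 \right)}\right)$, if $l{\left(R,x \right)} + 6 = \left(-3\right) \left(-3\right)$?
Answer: $1140$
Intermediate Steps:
$l{\left(R,x \right)} = 3$ ($l{\left(R,x \right)} = -6 - -9 = -6 + 9 = 3$)
$m{\left(g \right)} = -8$ ($m{\left(g \right)} = 3 - 11 = -8$)
$t{\left(f \right)} = - 2 \sqrt{f}$ ($t{\left(f \right)} = \left(-5 + 3\right) \sqrt{f} = - 2 \sqrt{f}$)
$- 114 \left(t{\left(w{\left(5 \right)} \right)} + m{\left(6 \right)}\right) = - 114 \left(- 2 \sqrt{\frac{5}{5}} - 8\right) = - 114 \left(- 2 \sqrt{5 \cdot \frac{1}{5}} - 8\right) = - 114 \left(- 2 \sqrt{1} - 8\right) = - 114 \left(\left(-2\right) 1 - 8\right) = - 114 \left(-2 - 8\right) = \left(-114\right) \left(-10\right) = 1140$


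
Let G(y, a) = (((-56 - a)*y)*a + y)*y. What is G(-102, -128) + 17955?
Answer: -95854905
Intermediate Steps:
G(y, a) = y*(y + a*y*(-56 - a)) (G(y, a) = ((y*(-56 - a))*a + y)*y = (a*y*(-56 - a) + y)*y = (y + a*y*(-56 - a))*y = y*(y + a*y*(-56 - a)))
G(-102, -128) + 17955 = (-102)²*(1 - 1*(-128)² - 56*(-128)) + 17955 = 10404*(1 - 1*16384 + 7168) + 17955 = 10404*(1 - 16384 + 7168) + 17955 = 10404*(-9215) + 17955 = -95872860 + 17955 = -95854905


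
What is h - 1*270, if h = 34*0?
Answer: -270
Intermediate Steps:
h = 0
h - 1*270 = 0 - 1*270 = 0 - 270 = -270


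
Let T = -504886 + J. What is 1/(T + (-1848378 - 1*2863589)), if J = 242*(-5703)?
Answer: -1/6596979 ≈ -1.5158e-7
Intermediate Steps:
J = -1380126
T = -1885012 (T = -504886 - 1380126 = -1885012)
1/(T + (-1848378 - 1*2863589)) = 1/(-1885012 + (-1848378 - 1*2863589)) = 1/(-1885012 + (-1848378 - 2863589)) = 1/(-1885012 - 4711967) = 1/(-6596979) = -1/6596979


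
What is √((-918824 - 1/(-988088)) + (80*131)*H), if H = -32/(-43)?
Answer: I*√411148236084255714178/21243892 ≈ 954.48*I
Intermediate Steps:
H = 32/43 (H = -32*(-1/43) = 32/43 ≈ 0.74419)
√((-918824 - 1/(-988088)) + (80*131)*H) = √((-918824 - 1/(-988088)) + (80*131)*(32/43)) = √((-918824 - 1*(-1/988088)) + 10480*(32/43)) = √((-918824 + 1/988088) + 335360/43) = √(-907878968511/988088 + 335360/43) = √(-38707430454293/42487784) = I*√411148236084255714178/21243892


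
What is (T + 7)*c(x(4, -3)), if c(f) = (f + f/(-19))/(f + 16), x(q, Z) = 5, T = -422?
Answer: -12450/133 ≈ -93.609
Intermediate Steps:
c(f) = 18*f/(19*(16 + f)) (c(f) = (f + f*(-1/19))/(16 + f) = (f - f/19)/(16 + f) = (18*f/19)/(16 + f) = 18*f/(19*(16 + f)))
(T + 7)*c(x(4, -3)) = (-422 + 7)*((18/19)*5/(16 + 5)) = -7470*5/(19*21) = -415*30/133 = -12450/133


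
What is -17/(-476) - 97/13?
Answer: -2703/364 ≈ -7.4258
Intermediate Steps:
-17/(-476) - 97/13 = -17*(-1/476) - 97*1/13 = 1/28 - 97/13 = -2703/364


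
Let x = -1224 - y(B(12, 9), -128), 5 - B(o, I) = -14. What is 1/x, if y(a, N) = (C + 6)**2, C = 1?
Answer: -1/1273 ≈ -0.00078555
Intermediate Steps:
B(o, I) = 19 (B(o, I) = 5 - 1*(-14) = 5 + 14 = 19)
y(a, N) = 49 (y(a, N) = (1 + 6)**2 = 7**2 = 49)
x = -1273 (x = -1224 - 1*49 = -1224 - 49 = -1273)
1/x = 1/(-1273) = -1/1273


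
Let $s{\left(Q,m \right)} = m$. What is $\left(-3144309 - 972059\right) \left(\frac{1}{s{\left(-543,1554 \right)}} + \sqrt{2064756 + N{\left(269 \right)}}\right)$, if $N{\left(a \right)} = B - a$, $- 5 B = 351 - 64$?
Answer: $- \frac{2058184}{777} - \frac{8232736 \sqrt{12902685}}{5} \approx -5.9145 \cdot 10^{9}$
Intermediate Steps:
$B = - \frac{287}{5}$ ($B = - \frac{351 - 64}{5} = \left(- \frac{1}{5}\right) 287 = - \frac{287}{5} \approx -57.4$)
$N{\left(a \right)} = - \frac{287}{5} - a$
$\left(-3144309 - 972059\right) \left(\frac{1}{s{\left(-543,1554 \right)}} + \sqrt{2064756 + N{\left(269 \right)}}\right) = \left(-3144309 - 972059\right) \left(\frac{1}{1554} + \sqrt{2064756 - \frac{1632}{5}}\right) = - 4116368 \left(\frac{1}{1554} + \sqrt{2064756 - \frac{1632}{5}}\right) = - 4116368 \left(\frac{1}{1554} + \sqrt{\frac{10322148}{5}}\right) = - 4116368 \left(\frac{1}{1554} + \frac{2 \sqrt{12902685}}{5}\right) = - \frac{2058184}{777} - \frac{8232736 \sqrt{12902685}}{5}$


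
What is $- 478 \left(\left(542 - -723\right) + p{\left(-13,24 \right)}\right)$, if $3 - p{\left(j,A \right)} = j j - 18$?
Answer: $-533926$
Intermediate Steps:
$p{\left(j,A \right)} = 21 - j^{2}$ ($p{\left(j,A \right)} = 3 - \left(j j - 18\right) = 3 - \left(j^{2} - 18\right) = 3 - \left(-18 + j^{2}\right) = 21 - j^{2}$)
$- 478 \left(\left(542 - -723\right) + p{\left(-13,24 \right)}\right) = - 478 \left(\left(542 - -723\right) + \left(21 - \left(-13\right)^{2}\right)\right) = - 478 \left(\left(542 + 723\right) + \left(21 - 169\right)\right) = - 478 \left(1265 + \left(21 - 169\right)\right) = - 478 \left(1265 - 148\right) = \left(-478\right) 1117 = -533926$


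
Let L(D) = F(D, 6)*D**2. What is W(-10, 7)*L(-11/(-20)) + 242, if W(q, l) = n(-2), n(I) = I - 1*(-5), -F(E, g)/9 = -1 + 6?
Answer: 16093/80 ≈ 201.16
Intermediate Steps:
F(E, g) = -45 (F(E, g) = -9*(-1 + 6) = -9*5 = -45)
n(I) = 5 + I (n(I) = I + 5 = 5 + I)
W(q, l) = 3 (W(q, l) = 5 - 2 = 3)
L(D) = -45*D**2
W(-10, 7)*L(-11/(-20)) + 242 = 3*(-45*(-11/(-20))**2) + 242 = 3*(-45*(-11*(-1/20))**2) + 242 = 3*(-45*(11/20)**2) + 242 = 3*(-45*121/400) + 242 = 3*(-1089/80) + 242 = -3267/80 + 242 = 16093/80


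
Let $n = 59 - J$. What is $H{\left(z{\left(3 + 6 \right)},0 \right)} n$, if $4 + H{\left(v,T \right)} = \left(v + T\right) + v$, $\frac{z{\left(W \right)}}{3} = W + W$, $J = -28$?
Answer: $9048$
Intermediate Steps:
$n = 87$ ($n = 59 - -28 = 59 + 28 = 87$)
$z{\left(W \right)} = 6 W$ ($z{\left(W \right)} = 3 \left(W + W\right) = 3 \cdot 2 W = 6 W$)
$H{\left(v,T \right)} = -4 + T + 2 v$ ($H{\left(v,T \right)} = -4 + \left(\left(v + T\right) + v\right) = -4 + \left(\left(T + v\right) + v\right) = -4 + \left(T + 2 v\right) = -4 + T + 2 v$)
$H{\left(z{\left(3 + 6 \right)},0 \right)} n = \left(-4 + 0 + 2 \cdot 6 \left(3 + 6\right)\right) 87 = \left(-4 + 0 + 2 \cdot 6 \cdot 9\right) 87 = \left(-4 + 0 + 2 \cdot 54\right) 87 = \left(-4 + 0 + 108\right) 87 = 104 \cdot 87 = 9048$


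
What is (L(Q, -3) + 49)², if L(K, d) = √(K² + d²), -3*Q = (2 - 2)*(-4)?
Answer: 2704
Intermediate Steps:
Q = 0 (Q = -(2 - 2)*(-4)/3 = -0*(-4) = -⅓*0 = 0)
(L(Q, -3) + 49)² = (√(0² + (-3)²) + 49)² = (√(0 + 9) + 49)² = (√9 + 49)² = (3 + 49)² = 52² = 2704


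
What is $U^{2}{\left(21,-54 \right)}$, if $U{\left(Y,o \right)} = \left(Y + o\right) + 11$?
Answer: $484$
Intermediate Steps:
$U{\left(Y,o \right)} = 11 + Y + o$
$U^{2}{\left(21,-54 \right)} = \left(11 + 21 - 54\right)^{2} = \left(-22\right)^{2} = 484$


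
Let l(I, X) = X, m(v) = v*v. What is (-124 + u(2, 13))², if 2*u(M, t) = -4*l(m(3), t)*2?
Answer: 30976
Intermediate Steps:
m(v) = v²
u(M, t) = -4*t (u(M, t) = (-4*t*2)/2 = (-8*t)/2 = -4*t)
(-124 + u(2, 13))² = (-124 - 4*13)² = (-124 - 52)² = (-176)² = 30976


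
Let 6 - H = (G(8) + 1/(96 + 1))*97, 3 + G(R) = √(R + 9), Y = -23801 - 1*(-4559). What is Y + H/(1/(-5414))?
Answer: -1621786 + 525158*√17 ≈ 5.4350e+5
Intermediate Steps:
Y = -19242 (Y = -23801 + 4559 = -19242)
G(R) = -3 + √(9 + R) (G(R) = -3 + √(R + 9) = -3 + √(9 + R))
H = 296 - 97*√17 (H = 6 - ((-3 + √(9 + 8)) + 1/(96 + 1))*97 = 6 - ((-3 + √17) + 1/97)*97 = 6 - (-290/97 + √17)*97 = 6 - (-290 + 97*√17) = 6 + (290 - 97*√17) = 296 - 97*√17 ≈ -103.94)
Y + H/(1/(-5414)) = -19242 + (296 - 97*√17)/(1/(-5414)) = -19242 + (296 - 97*√17)/(-1/5414) = -19242 + (296 - 97*√17)*(-5414) = -19242 + (-1602544 + 525158*√17) = -1621786 + 525158*√17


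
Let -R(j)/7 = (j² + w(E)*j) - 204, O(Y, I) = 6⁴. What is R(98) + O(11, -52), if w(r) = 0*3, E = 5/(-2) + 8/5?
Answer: -64504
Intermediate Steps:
O(Y, I) = 1296
E = -9/10 (E = 5*(-½) + 8*(⅕) = -5/2 + 8/5 = -9/10 ≈ -0.90000)
w(r) = 0
R(j) = 1428 - 7*j² (R(j) = -7*((j² + 0*j) - 204) = -7*((j² + 0) - 204) = -7*(j² - 204) = -7*(-204 + j²) = 1428 - 7*j²)
R(98) + O(11, -52) = (1428 - 7*98²) + 1296 = (1428 - 7*9604) + 1296 = (1428 - 67228) + 1296 = -65800 + 1296 = -64504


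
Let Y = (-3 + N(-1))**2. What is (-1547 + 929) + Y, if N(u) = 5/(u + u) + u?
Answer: -2303/4 ≈ -575.75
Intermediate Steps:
N(u) = u + 5/(2*u) (N(u) = 5/((2*u)) + u = 5*(1/(2*u)) + u = 5/(2*u) + u = u + 5/(2*u))
Y = 169/4 (Y = (-3 + (-1 + (5/2)/(-1)))**2 = (-3 + (-1 + (5/2)*(-1)))**2 = (-3 + (-1 - 5/2))**2 = (-3 - 7/2)**2 = (-13/2)**2 = 169/4 ≈ 42.250)
(-1547 + 929) + Y = (-1547 + 929) + 169/4 = -618 + 169/4 = -2303/4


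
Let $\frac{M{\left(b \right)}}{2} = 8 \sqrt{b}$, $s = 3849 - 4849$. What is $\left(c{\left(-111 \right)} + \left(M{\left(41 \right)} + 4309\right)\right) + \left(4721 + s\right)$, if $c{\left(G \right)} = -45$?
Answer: $7985 + 16 \sqrt{41} \approx 8087.5$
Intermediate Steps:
$s = -1000$
$M{\left(b \right)} = 16 \sqrt{b}$ ($M{\left(b \right)} = 2 \cdot 8 \sqrt{b} = 16 \sqrt{b}$)
$\left(c{\left(-111 \right)} + \left(M{\left(41 \right)} + 4309\right)\right) + \left(4721 + s\right) = \left(-45 + \left(16 \sqrt{41} + 4309\right)\right) + \left(4721 - 1000\right) = \left(-45 + \left(4309 + 16 \sqrt{41}\right)\right) + 3721 = \left(4264 + 16 \sqrt{41}\right) + 3721 = 7985 + 16 \sqrt{41}$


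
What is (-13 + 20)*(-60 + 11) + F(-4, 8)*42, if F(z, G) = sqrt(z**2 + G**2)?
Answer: -343 + 168*sqrt(5) ≈ 32.659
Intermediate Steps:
F(z, G) = sqrt(G**2 + z**2)
(-13 + 20)*(-60 + 11) + F(-4, 8)*42 = (-13 + 20)*(-60 + 11) + sqrt(8**2 + (-4)**2)*42 = 7*(-49) + sqrt(64 + 16)*42 = -343 + sqrt(80)*42 = -343 + (4*sqrt(5))*42 = -343 + 168*sqrt(5)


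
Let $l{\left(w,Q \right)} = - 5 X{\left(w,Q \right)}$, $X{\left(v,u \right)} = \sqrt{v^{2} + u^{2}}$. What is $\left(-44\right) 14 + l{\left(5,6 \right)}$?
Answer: $-616 - 5 \sqrt{61} \approx -655.05$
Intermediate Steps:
$X{\left(v,u \right)} = \sqrt{u^{2} + v^{2}}$
$l{\left(w,Q \right)} = - 5 \sqrt{Q^{2} + w^{2}}$
$\left(-44\right) 14 + l{\left(5,6 \right)} = \left(-44\right) 14 - 5 \sqrt{6^{2} + 5^{2}} = -616 - 5 \sqrt{36 + 25} = -616 - 5 \sqrt{61}$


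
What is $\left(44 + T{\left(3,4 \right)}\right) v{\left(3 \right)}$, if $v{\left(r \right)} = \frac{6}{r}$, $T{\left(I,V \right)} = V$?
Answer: $96$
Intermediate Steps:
$\left(44 + T{\left(3,4 \right)}\right) v{\left(3 \right)} = \left(44 + 4\right) \frac{6}{3} = 48 \cdot 6 \cdot \frac{1}{3} = 48 \cdot 2 = 96$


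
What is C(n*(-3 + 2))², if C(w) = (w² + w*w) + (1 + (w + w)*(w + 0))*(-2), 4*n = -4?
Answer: 16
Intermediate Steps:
n = -1 (n = (¼)*(-4) = -1)
C(w) = -2 - 2*w² (C(w) = (w² + w²) + (1 + (2*w)*w)*(-2) = 2*w² + (1 + 2*w²)*(-2) = 2*w² + (-2 - 4*w²) = -2 - 2*w²)
C(n*(-3 + 2))² = (-2 - 2*(-3 + 2)²)² = (-2 - 2*(-1*(-1))²)² = (-2 - 2*1²)² = (-2 - 2*1)² = (-2 - 2)² = (-4)² = 16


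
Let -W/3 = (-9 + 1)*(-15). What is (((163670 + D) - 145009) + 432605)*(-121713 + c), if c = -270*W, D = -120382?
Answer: -8110959492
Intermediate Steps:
W = -360 (W = -3*(-9 + 1)*(-15) = -(-24)*(-15) = -3*120 = -360)
c = 97200 (c = -270*(-360) = 97200)
(((163670 + D) - 145009) + 432605)*(-121713 + c) = (((163670 - 120382) - 145009) + 432605)*(-121713 + 97200) = ((43288 - 145009) + 432605)*(-24513) = (-101721 + 432605)*(-24513) = 330884*(-24513) = -8110959492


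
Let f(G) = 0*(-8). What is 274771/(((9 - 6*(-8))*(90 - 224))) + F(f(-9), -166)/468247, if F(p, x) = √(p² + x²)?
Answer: -128659428529/3576470586 ≈ -35.974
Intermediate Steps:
f(G) = 0
274771/(((9 - 6*(-8))*(90 - 224))) + F(f(-9), -166)/468247 = 274771/(((9 - 6*(-8))*(90 - 224))) + √(0² + (-166)²)/468247 = 274771/(((9 + 48)*(-134))) + √(0 + 27556)*(1/468247) = 274771/((57*(-134))) + √27556*(1/468247) = 274771/(-7638) + 166*(1/468247) = 274771*(-1/7638) + 166/468247 = -274771/7638 + 166/468247 = -128659428529/3576470586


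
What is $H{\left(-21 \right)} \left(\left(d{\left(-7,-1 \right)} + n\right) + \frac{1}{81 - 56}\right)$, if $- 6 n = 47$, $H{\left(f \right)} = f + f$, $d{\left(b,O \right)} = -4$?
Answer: $\frac{12383}{25} \approx 495.32$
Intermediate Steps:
$H{\left(f \right)} = 2 f$
$n = - \frac{47}{6}$ ($n = \left(- \frac{1}{6}\right) 47 = - \frac{47}{6} \approx -7.8333$)
$H{\left(-21 \right)} \left(\left(d{\left(-7,-1 \right)} + n\right) + \frac{1}{81 - 56}\right) = 2 \left(-21\right) \left(\left(-4 - \frac{47}{6}\right) + \frac{1}{81 - 56}\right) = - 42 \left(- \frac{71}{6} + \frac{1}{25}\right) = \left(-42\right) \left(- \frac{1769}{150}\right) = \frac{12383}{25}$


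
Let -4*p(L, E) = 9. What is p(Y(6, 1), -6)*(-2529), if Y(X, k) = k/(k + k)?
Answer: 22761/4 ≈ 5690.3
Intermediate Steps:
Y(X, k) = ½ (Y(X, k) = k/((2*k)) = k*(1/(2*k)) = ½)
p(L, E) = -9/4 (p(L, E) = -¼*9 = -9/4)
p(Y(6, 1), -6)*(-2529) = -9/4*(-2529) = 22761/4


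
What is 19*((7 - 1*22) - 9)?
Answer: -456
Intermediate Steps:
19*((7 - 1*22) - 9) = 19*((7 - 22) - 9) = 19*(-15 - 9) = 19*(-24) = -456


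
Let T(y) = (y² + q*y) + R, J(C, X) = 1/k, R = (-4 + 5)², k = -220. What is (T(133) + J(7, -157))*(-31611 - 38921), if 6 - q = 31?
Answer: -5065959297/5 ≈ -1.0132e+9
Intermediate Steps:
q = -25 (q = 6 - 1*31 = 6 - 31 = -25)
R = 1 (R = 1² = 1)
J(C, X) = -1/220 (J(C, X) = 1/(-220) = -1/220)
T(y) = 1 + y² - 25*y (T(y) = (y² - 25*y) + 1 = 1 + y² - 25*y)
(T(133) + J(7, -157))*(-31611 - 38921) = ((1 + 133² - 25*133) - 1/220)*(-31611 - 38921) = ((1 + 17689 - 3325) - 1/220)*(-70532) = (14365 - 1/220)*(-70532) = (3160299/220)*(-70532) = -5065959297/5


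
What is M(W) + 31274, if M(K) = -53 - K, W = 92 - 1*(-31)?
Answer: 31098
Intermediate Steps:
W = 123 (W = 92 + 31 = 123)
M(W) + 31274 = (-53 - 1*123) + 31274 = (-53 - 123) + 31274 = -176 + 31274 = 31098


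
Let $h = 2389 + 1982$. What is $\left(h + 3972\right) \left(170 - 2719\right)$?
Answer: $-21266307$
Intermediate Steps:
$h = 4371$
$\left(h + 3972\right) \left(170 - 2719\right) = \left(4371 + 3972\right) \left(170 - 2719\right) = 8343 \left(-2549\right) = -21266307$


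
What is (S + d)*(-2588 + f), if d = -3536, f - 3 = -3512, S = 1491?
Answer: 12468365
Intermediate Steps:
f = -3509 (f = 3 - 3512 = -3509)
(S + d)*(-2588 + f) = (1491 - 3536)*(-2588 - 3509) = -2045*(-6097) = 12468365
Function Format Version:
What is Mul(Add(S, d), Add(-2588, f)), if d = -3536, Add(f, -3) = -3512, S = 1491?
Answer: 12468365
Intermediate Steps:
f = -3509 (f = Add(3, -3512) = -3509)
Mul(Add(S, d), Add(-2588, f)) = Mul(Add(1491, -3536), Add(-2588, -3509)) = Mul(-2045, -6097) = 12468365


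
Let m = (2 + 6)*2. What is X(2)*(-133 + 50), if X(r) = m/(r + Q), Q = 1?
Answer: -1328/3 ≈ -442.67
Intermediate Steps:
m = 16 (m = 8*2 = 16)
X(r) = 16/(1 + r) (X(r) = 16/(r + 1) = 16/(1 + r))
X(2)*(-133 + 50) = (16/(1 + 2))*(-133 + 50) = (16/3)*(-83) = -1328/3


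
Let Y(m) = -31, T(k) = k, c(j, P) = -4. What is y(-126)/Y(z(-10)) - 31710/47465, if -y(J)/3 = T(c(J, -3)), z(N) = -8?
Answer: -310518/294283 ≈ -1.0552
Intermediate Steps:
y(J) = 12 (y(J) = -3*(-4) = 12)
y(-126)/Y(z(-10)) - 31710/47465 = 12/(-31) - 31710/47465 = 12*(-1/31) - 31710*1/47465 = -12/31 - 6342/9493 = -310518/294283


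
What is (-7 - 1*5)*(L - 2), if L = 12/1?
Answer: -120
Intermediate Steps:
L = 12 (L = 12*1 = 12)
(-7 - 1*5)*(L - 2) = (-7 - 1*5)*(12 - 2) = (-7 - 5)*10 = -12*10 = -120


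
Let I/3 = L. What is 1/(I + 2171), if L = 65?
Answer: 1/2366 ≈ 0.00042265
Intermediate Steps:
I = 195 (I = 3*65 = 195)
1/(I + 2171) = 1/(195 + 2171) = 1/2366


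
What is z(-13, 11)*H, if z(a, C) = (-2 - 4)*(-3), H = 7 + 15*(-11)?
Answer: -2844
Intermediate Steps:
H = -158 (H = 7 - 165 = -158)
z(a, C) = 18 (z(a, C) = -6*(-3) = 18)
z(-13, 11)*H = 18*(-158) = -2844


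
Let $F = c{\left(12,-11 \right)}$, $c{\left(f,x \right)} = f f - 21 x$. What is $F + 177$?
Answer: $552$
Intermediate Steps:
$c{\left(f,x \right)} = f^{2} - 21 x$
$F = 375$ ($F = 12^{2} - -231 = 144 + 231 = 375$)
$F + 177 = 375 + 177 = 552$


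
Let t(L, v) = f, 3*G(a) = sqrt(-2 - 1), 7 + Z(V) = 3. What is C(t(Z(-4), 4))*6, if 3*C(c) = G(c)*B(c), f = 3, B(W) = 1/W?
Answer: 2*I*sqrt(3)/9 ≈ 0.3849*I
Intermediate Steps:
Z(V) = -4 (Z(V) = -7 + 3 = -4)
G(a) = I*sqrt(3)/3 (G(a) = sqrt(-2 - 1)/3 = sqrt(-3)/3 = (I*sqrt(3))/3 = I*sqrt(3)/3)
t(L, v) = 3
C(c) = I*sqrt(3)/(9*c) (C(c) = ((I*sqrt(3)/3)/c)/3 = (I*sqrt(3)/(3*c))/3 = I*sqrt(3)/(9*c))
C(t(Z(-4), 4))*6 = ((1/9)*I*sqrt(3)/3)*6 = ((1/9)*I*sqrt(3)*(1/3))*6 = (I*sqrt(3)/27)*6 = 2*I*sqrt(3)/9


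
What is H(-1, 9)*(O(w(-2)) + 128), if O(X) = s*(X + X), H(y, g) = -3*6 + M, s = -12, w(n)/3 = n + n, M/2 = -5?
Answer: -11648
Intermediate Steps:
M = -10 (M = 2*(-5) = -10)
w(n) = 6*n (w(n) = 3*(n + n) = 3*(2*n) = 6*n)
H(y, g) = -28 (H(y, g) = -3*6 - 10 = -18 - 10 = -28)
O(X) = -24*X (O(X) = -12*(X + X) = -24*X)
H(-1, 9)*(O(w(-2)) + 128) = -28*(-144*(-2) + 128) = -28*(-24*(-12) + 128) = -28*(288 + 128) = -28*416 = -11648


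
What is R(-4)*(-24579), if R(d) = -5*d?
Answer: -491580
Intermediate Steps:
R(-4)*(-24579) = -5*(-4)*(-24579) = 20*(-24579) = -491580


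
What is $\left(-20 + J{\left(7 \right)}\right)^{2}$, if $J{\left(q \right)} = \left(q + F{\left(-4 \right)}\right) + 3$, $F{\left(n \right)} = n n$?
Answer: $36$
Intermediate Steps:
$F{\left(n \right)} = n^{2}$
$J{\left(q \right)} = 19 + q$ ($J{\left(q \right)} = \left(q + \left(-4\right)^{2}\right) + 3 = \left(q + 16\right) + 3 = \left(16 + q\right) + 3 = 19 + q$)
$\left(-20 + J{\left(7 \right)}\right)^{2} = \left(-20 + \left(19 + 7\right)\right)^{2} = \left(-20 + 26\right)^{2} = 6^{2} = 36$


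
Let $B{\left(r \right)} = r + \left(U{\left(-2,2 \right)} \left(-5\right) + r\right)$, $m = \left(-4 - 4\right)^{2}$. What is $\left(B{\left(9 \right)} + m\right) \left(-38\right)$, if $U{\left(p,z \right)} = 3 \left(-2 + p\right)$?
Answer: $-5396$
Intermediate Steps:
$U{\left(p,z \right)} = -6 + 3 p$
$m = 64$ ($m = \left(-8\right)^{2} = 64$)
$B{\left(r \right)} = 60 + 2 r$ ($B{\left(r \right)} = r + \left(\left(-6 + 3 \left(-2\right)\right) \left(-5\right) + r\right) = r + \left(\left(-6 - 6\right) \left(-5\right) + r\right) = r + \left(\left(-12\right) \left(-5\right) + r\right) = r + \left(60 + r\right) = 60 + 2 r$)
$\left(B{\left(9 \right)} + m\right) \left(-38\right) = \left(\left(60 + 2 \cdot 9\right) + 64\right) \left(-38\right) = \left(\left(60 + 18\right) + 64\right) \left(-38\right) = \left(78 + 64\right) \left(-38\right) = 142 \left(-38\right) = -5396$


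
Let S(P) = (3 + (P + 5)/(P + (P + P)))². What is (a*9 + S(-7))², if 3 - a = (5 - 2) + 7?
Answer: 554979364/194481 ≈ 2853.6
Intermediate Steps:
a = -7 (a = 3 - ((5 - 2) + 7) = 3 - (3 + 7) = 3 - 1*10 = 3 - 10 = -7)
S(P) = (3 + (5 + P)/(3*P))² (S(P) = (3 + (5 + P)/(P + 2*P))² = (3 + (5 + P)/((3*P)))² = (3 + (5 + P)*(1/(3*P)))² = (3 + (5 + P)/(3*P))²)
(a*9 + S(-7))² = (-7*9 + (25/9)*(1 + 2*(-7))²/(-7)²)² = (-63 + (25/9)*(1/49)*(1 - 14)²)² = (-63 + (25/9)*(1/49)*(-13)²)² = (-63 + (25/9)*(1/49)*169)² = (-63 + 4225/441)² = (-23558/441)² = 554979364/194481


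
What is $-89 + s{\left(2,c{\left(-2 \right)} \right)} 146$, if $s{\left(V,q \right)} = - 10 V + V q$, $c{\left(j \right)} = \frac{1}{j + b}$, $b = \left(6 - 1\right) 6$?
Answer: $- \frac{20990}{7} \approx -2998.6$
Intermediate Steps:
$b = 30$ ($b = 5 \cdot 6 = 30$)
$c{\left(j \right)} = \frac{1}{30 + j}$ ($c{\left(j \right)} = \frac{1}{j + 30} = \frac{1}{30 + j}$)
$-89 + s{\left(2,c{\left(-2 \right)} \right)} 146 = -89 + 2 \left(-10 + \frac{1}{30 - 2}\right) 146 = -89 + 2 \left(-10 + \frac{1}{28}\right) 146 = -89 + 2 \left(- \frac{279}{28}\right) 146 = -89 - \frac{20367}{7} = - \frac{20990}{7}$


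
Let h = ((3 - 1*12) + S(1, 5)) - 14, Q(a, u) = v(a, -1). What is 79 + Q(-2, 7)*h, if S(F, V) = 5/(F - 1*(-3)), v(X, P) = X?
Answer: 245/2 ≈ 122.50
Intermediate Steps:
Q(a, u) = a
S(F, V) = 5/(3 + F) (S(F, V) = 5/(F + 3) = 5/(3 + F))
h = -87/4 (h = ((3 - 1*12) + 5/(3 + 1)) - 14 = ((3 - 12) + 5/4) - 14 = (-9 + 5*(¼)) - 14 = (-9 + 5/4) - 14 = -31/4 - 14 = -87/4 ≈ -21.750)
79 + Q(-2, 7)*h = 79 - 2*(-87/4) = 79 + 87/2 = 245/2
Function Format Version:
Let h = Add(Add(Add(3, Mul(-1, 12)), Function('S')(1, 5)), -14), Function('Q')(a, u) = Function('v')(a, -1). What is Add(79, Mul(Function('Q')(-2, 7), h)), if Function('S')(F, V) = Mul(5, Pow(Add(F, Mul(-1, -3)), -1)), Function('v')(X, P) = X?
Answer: Rational(245, 2) ≈ 122.50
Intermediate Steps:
Function('Q')(a, u) = a
Function('S')(F, V) = Mul(5, Pow(Add(3, F), -1)) (Function('S')(F, V) = Mul(5, Pow(Add(F, 3), -1)) = Mul(5, Pow(Add(3, F), -1)))
h = Rational(-87, 4) (h = Add(Add(Add(3, Mul(-1, 12)), Mul(5, Pow(Add(3, 1), -1))), -14) = Add(Add(Add(3, -12), Mul(5, Pow(4, -1))), -14) = Add(Add(-9, Mul(5, Rational(1, 4))), -14) = Add(Add(-9, Rational(5, 4)), -14) = Add(Rational(-31, 4), -14) = Rational(-87, 4) ≈ -21.750)
Add(79, Mul(Function('Q')(-2, 7), h)) = Add(79, Mul(-2, Rational(-87, 4))) = Add(79, Rational(87, 2)) = Rational(245, 2)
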